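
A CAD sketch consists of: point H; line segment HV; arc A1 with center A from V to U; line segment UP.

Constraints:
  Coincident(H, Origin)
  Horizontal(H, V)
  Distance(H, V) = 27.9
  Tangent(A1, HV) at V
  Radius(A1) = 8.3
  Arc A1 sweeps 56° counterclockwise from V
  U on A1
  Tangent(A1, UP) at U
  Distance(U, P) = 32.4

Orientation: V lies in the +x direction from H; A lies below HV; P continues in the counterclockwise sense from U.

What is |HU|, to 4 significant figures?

21.34

H is at the origin; H and V share the same y with |HV| = 27.9 and V on the +x side, so V = (27.90, 0.000). Since A1 is tangent to HV there, AV ⟂ HV, so A = V + (0, -8.3) = (27.90, -8.300). On A1, V sits at bearing 90° from A; a 56° counterclockwise sweep puts U at bearing 146°, so U = A + 8.3·(cos 146°, sin 146°) = (21.02, -3.659). Then |HU| = |U − H| = 21.34.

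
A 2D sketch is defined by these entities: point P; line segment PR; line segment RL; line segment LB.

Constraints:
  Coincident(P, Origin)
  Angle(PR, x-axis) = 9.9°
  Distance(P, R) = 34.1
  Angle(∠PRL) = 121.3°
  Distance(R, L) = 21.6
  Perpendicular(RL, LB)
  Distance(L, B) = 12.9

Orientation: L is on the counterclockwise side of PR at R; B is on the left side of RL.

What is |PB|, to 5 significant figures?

42.537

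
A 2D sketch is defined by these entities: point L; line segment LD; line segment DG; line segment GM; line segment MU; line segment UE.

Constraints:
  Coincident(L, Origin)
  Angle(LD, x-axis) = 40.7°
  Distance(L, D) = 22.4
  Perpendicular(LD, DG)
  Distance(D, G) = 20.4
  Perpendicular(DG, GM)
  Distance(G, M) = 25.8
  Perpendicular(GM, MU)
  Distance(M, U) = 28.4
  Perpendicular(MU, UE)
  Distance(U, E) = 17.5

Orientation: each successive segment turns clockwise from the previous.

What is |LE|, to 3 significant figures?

16.2

L is at the origin; LD runs at 40.7° with length 22.4, so D = (17.0, 14.6). LD ⟂ DG, so DG runs at -49.3°; with |DG| = 20.4, G = (30.3, -0.859). The perpendicularity gives GM at right angles to DG, so GM runs at -139°; with |GM| = 25.8, M = (10.7, -17.7). The perpendicularity gives MU at right angles to GM, so MU runs at 131°; with |MU| = 28.4, U = (-7.79, 3.85). MU ⟂ UE, so UE runs at 40.7°; with |UE| = 17.5, E = (5.47, 15.3). Then |LE| = |E − L| = 16.2.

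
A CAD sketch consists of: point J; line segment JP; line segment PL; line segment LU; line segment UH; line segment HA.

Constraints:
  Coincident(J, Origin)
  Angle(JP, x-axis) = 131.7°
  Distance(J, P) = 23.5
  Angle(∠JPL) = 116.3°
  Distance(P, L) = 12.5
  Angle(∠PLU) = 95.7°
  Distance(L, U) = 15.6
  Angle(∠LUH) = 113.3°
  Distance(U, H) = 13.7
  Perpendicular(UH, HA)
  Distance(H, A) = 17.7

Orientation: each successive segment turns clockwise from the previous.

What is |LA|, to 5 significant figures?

20.155

∠LUH = 113.3° gives UH at -83.000° from the x-axis; with |UH| = 13.7, H = (5.6922, 11.160). The perpendicularity gives HA at right angles to UH, so HA runs at -173.00°; with |HA| = 17.7, A = (-11.876, 9.0024). Then |LA| = |A − L| = 20.155.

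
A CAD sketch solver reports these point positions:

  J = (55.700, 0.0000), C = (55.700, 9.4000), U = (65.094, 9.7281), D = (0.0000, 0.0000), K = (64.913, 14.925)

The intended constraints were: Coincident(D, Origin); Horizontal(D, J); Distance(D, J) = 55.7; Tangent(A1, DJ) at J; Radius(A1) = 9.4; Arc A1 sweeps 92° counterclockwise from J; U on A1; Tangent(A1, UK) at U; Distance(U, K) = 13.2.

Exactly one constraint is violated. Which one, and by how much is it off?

Distance(U, K) = 13.2 — off by 8.00.

D = (0.00, 0.00) ✓; D.y = 0.00, J.y = 0.00 ✓; |DJ| = 55.70 ✓; ∠(CJ, JD) = 90.00° ✓; |CJ| = 9.400 ✓; bearing(C→U) − bearing(C→J) = 92.00° ✓; |CU| = 9.400 ✓; ∠(CU, UK) = 90.01° ✓; |UK| = 5.200 ✗.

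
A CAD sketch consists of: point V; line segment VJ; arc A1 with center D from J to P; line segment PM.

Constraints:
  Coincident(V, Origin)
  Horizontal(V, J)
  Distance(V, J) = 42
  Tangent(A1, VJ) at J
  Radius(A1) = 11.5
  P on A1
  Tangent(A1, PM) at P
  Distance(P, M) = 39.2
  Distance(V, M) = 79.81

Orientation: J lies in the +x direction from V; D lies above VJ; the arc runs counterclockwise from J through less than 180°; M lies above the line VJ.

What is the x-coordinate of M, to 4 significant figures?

66.42

Checks: |DP| = 11.50 ✓; ∠(DP, PM) = 90.00° ✓; |PM| = 39.20 ✓; |VM| = 79.81 ✓.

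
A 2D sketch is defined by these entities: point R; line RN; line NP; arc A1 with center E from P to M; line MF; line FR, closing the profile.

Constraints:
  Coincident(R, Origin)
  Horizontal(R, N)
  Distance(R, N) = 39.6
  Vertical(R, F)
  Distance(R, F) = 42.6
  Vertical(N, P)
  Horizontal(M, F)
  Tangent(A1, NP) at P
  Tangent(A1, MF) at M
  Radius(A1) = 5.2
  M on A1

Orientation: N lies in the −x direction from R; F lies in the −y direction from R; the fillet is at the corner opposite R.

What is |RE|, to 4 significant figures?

50.81

R is at the origin; R and N share the same y with |RN| = 39.6 and N on the −x side, so N = (-39.60, 0.000). R and F share the same x with |RF| = 42.6 and F on the −y side, so F = (0.000, -42.60). The virtual corner opposite R is at (-39.60, -42.60). Tangency of A1 to NP means the radius EP is perpendicular to NP and tangency of A1 to MF means the radius EM is perpendicular to MF, with radius 5.2, so the center E sits 5.2 in from both sides at E = (-34.40, -37.40). Then |RE| = |E − R| = 50.81.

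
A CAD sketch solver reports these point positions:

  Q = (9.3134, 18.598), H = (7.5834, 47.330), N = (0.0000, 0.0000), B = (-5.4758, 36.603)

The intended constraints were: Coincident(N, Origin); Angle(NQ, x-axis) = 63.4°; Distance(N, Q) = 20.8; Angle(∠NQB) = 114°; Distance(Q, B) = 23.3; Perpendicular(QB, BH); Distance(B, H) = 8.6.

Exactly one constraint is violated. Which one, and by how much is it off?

Distance(B, H) = 8.6 — off by 8.30.

N = (0.00, 0.00) ✓; NQ at 63.40° ✓; |NQ| = 20.80 ✓; ∠NQB = 114.0° ✓; |QB| = 23.30 ✓; ∠(QB, BH) = 90.00° ✓; |BH| = 16.90 ✗.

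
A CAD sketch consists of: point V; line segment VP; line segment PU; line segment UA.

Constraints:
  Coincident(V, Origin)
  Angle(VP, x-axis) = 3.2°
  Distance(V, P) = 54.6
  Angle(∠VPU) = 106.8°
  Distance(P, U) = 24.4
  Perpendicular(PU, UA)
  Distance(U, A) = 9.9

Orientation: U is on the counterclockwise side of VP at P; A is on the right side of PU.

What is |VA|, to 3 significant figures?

74.0

V is at the origin; VP runs at 3.2° with length 54.6, so P = 54.6·(cos 3.2°, sin 3.2°) = (54.5, 3.05). ∠VPU = 106.8°, so PU runs at 3.2° + (180° − 106.8°) = 76.4° from the x-axis; with |PU| = 24.4, U = P + 24.4·(cos 76.4°, sin 76.4°) = (60.3, 26.8). The perpendicularity gives UA at right angles to PU; with |UA| = 9.9 on the right of PU, A = U + 9.9·(0.972, -0.235) = (69.9, 24.4). Then |VA| = |A − V| = 74.0.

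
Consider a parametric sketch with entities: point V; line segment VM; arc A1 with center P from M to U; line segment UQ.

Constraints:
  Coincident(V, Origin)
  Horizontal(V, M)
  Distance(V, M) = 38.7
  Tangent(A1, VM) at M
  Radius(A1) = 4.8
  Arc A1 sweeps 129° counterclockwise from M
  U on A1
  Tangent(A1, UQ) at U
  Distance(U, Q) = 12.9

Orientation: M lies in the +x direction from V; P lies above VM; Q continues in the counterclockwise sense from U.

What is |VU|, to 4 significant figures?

43.15

Since A1 is tangent to VM there, PM ⟂ VM, so P = M + (0, 4.8) = (38.70, 4.800). On A1, M sits at bearing -90° from P; a 129° counterclockwise sweep puts U at bearing 39°, so U = P + 4.8·(cos 39°, sin 39°) = (42.43, 7.821). Then |VU| = |U − V| = 43.15.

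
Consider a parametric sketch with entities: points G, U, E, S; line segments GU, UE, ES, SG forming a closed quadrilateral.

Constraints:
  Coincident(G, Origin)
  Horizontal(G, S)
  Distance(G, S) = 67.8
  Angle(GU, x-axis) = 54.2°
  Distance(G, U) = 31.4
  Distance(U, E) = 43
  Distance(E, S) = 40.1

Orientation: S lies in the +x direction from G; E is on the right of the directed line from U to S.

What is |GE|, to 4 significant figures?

34.64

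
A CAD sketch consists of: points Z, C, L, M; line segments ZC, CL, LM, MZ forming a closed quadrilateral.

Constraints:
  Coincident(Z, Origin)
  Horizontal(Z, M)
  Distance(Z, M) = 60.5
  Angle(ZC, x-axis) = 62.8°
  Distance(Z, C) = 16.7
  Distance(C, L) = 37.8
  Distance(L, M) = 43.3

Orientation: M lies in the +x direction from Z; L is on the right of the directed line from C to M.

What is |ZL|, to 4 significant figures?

29.86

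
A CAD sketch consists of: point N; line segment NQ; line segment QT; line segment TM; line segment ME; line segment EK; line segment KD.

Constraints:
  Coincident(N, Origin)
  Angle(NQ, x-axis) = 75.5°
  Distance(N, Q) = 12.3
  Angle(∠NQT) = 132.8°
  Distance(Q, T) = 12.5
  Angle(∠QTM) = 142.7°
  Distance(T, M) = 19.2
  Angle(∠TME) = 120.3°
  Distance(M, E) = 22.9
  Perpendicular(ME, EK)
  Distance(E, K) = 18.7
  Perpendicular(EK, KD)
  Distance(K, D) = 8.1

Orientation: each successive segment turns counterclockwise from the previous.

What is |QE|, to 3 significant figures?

42.5

N is at the origin; NQ runs at 75.5° with length 12.3, so Q = (3.08, 11.9). ∠NQT = 132.8° gives QT at 123° from the x-axis; with |QT| = 12.5, T = (-3.67, 22.4). ∠QTM = 142.7° gives TM at 160° from the x-axis; with |TM| = 19.2, M = (-21.7, 29.0). ∠TME = 120.3° gives ME at -140° from the x-axis; with |ME| = 22.9, E = (-39.3, 14.4). Then |QE| = |E − Q| = 42.5.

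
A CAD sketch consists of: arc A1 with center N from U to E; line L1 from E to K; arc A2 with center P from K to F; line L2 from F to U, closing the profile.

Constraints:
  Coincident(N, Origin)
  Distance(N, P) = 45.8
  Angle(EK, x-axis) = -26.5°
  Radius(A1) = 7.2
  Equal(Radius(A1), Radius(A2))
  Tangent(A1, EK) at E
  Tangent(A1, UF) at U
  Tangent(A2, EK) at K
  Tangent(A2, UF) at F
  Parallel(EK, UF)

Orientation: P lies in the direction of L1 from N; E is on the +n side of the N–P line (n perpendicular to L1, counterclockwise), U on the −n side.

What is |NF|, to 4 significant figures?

46.36

The slot axis is L1's direction at -26.5°, so u = (cos -26.5°, sin -26.5°) = (0.8949, -0.4462) and n = (−sin -26.5°, cos -26.5°) = (0.4462, 0.8949). N is at the origin and P lies 45.8 along u from N, so P = 45.8·u = (40.99, -20.44). Tangency of A1 to both parallel lines with radius 7.2 puts E and U at N ± 7.2·n: E = (3.213, 6.444), U = (-3.213, -6.444). Equal radii place K and F the same way about P: K = P + 7.2·n = (44.20, -13.99), F = P − 7.2·n = (37.78, -26.88). Then |NF| = |F − N| = 46.36.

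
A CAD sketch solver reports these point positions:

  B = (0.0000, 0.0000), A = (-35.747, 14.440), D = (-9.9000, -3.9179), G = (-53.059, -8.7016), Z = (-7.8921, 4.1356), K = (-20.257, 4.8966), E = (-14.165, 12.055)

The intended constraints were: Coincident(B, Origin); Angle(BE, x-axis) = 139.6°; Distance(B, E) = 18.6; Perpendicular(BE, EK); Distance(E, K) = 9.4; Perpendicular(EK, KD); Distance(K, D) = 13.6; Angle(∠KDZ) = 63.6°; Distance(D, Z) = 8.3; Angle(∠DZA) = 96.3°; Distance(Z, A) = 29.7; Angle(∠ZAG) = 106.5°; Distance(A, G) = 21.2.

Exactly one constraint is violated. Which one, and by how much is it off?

Distance(A, G) = 21.2 — off by 7.70.

B = (0.00, 0.00) ✓; BE at 139.6° ✓; |BE| = 18.60 ✓; ∠(BE, EK) = 90.00° ✓; |EK| = 9.400 ✓; ∠(EK, KD) = 90.00° ✓; |KD| = 13.60 ✓; ∠KDZ = 63.60° ✓; |DZ| = 8.300 ✓; ∠DZA = 96.30° ✓; |ZA| = 29.70 ✓; ∠ZAG = 106.5° ✓; |AG| = 28.90 ✗.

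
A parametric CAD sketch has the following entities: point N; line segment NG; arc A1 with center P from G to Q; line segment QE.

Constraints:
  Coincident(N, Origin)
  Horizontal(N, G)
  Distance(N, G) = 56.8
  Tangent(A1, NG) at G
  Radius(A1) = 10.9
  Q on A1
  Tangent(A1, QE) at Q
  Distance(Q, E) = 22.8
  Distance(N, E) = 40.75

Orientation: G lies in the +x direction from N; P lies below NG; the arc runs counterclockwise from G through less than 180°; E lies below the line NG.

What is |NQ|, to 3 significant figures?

48.4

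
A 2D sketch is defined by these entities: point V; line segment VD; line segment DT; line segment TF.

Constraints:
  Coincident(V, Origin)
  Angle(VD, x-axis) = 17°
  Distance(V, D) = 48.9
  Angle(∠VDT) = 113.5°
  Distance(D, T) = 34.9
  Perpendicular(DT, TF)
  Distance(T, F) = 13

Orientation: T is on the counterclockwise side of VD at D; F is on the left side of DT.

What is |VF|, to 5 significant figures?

63.034

V is at the origin; VD runs at 17.0° with length 48.9, so D = 48.9·(cos 17.0°, sin 17.0°) = (46.763, 14.297). ∠VDT = 113.5°, so DT runs at 17.0° + (180° − 113.5°) = 83.500° from the x-axis; with |DT| = 34.9, T = D + 34.9·(cos 83.500°, sin 83.500°) = (50.714, 48.973). DT ⟂ TF; with |TF| = 13.0 on the left of DT, F = T + 13.0·(-0.99357, 0.11320) = (37.798, 50.444). Then |VF| = |F − V| = 63.034.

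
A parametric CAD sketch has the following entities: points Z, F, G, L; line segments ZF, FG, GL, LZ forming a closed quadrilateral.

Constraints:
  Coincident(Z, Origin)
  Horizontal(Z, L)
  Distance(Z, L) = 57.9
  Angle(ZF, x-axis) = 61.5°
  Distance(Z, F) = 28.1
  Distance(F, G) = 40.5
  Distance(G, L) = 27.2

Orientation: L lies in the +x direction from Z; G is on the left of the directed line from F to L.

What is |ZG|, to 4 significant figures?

60.19

Checks: |FG| = 40.50 ✓; |GL| = 27.20 ✓.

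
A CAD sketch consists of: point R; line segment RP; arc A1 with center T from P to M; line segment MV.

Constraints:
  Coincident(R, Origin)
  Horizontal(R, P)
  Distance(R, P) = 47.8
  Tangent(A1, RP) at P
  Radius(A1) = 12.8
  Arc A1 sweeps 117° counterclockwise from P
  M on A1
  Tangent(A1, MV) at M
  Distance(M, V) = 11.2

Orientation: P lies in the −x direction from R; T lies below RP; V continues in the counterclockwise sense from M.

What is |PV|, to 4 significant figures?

29.28

R is at the origin; RP is horizontal with |RP| = 47.8 and P on the −x side, so P = (-47.80, 0.000). A1 meets RP tangentially, so TP is at right angles to RP, so T = P + (0, -12.8) = (-47.80, -12.80). On A1, P sits at bearing 90° from T; a 117° counterclockwise sweep puts M at bearing 207°, so M = T + 12.8·(cos 207°, sin 207°) = (-59.20, -18.61). Tangency of A1 to MV means the radius TM is perpendicular to MV, so MV runs along (−sin 207°, cos 207°); with |MV| = 11.2, V = (-54.12, -28.59). Then |PV| = |V − P| = 29.28.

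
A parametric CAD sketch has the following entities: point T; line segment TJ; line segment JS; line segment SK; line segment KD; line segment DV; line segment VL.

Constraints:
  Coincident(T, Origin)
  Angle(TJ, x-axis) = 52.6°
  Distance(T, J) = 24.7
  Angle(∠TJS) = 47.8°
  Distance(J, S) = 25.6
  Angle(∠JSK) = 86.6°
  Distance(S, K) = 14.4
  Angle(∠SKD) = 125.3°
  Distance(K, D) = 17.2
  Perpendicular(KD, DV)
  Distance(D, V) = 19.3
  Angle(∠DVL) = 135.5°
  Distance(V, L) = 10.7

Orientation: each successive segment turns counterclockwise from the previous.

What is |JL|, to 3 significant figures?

4.06

T is at the origin; TJ runs at 52.6° with length 24.7, so J = (15.0, 19.6). ∠TJS = 47.8° gives JS at -175° from the x-axis; with |JS| = 25.6, S = (-10.5, 17.5). ∠JSK = 86.6° gives SK at -81.8° from the x-axis; with |SK| = 14.4, K = (-8.45, 3.23). ∠SKD = 125.3° gives KD at -27.1° from the x-axis; with |KD| = 17.2, D = (6.86, -4.61). The perpendicularity gives DV at right angles to KD, so DV runs at 62.9°; with |DV| = 19.3, V = (15.6, 12.6). ∠DVL = 135.5° gives VL at 107° from the x-axis; with |VL| = 10.7, L = (12.4, 22.8). Then |JL| = |L − J| = 4.06.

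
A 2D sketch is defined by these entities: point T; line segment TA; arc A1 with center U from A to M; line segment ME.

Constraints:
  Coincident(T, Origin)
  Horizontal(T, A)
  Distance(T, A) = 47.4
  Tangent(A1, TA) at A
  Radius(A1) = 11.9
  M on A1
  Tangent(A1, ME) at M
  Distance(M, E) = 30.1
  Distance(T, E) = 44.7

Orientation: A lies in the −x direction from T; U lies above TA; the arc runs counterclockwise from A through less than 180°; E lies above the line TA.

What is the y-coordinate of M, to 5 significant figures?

7.9169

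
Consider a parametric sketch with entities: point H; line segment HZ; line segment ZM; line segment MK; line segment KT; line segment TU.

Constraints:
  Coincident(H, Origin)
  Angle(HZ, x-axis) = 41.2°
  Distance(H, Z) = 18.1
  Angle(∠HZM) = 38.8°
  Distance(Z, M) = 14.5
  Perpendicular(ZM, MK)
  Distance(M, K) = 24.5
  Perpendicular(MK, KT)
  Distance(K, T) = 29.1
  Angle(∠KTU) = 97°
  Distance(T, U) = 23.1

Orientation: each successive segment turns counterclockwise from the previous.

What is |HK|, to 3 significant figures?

13.2

∠HZM = 38.8° gives ZM at -178° from the x-axis; with |ZM| = 14.5, M = (-0.869, 11.3). The perpendicularity gives MK at right angles to ZM, so MK runs at -87.6°; with |MK| = 24.5, K = (0.157, -13.2). Then |HK| = |K − H| = 13.2.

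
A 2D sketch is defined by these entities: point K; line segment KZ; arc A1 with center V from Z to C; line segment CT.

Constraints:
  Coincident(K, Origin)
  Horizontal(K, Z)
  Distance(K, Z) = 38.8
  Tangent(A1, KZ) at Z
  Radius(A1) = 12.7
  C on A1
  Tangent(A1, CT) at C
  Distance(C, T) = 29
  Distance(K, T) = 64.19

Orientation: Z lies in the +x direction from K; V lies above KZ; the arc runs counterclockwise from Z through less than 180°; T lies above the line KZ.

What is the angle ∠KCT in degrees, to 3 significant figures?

98.0°

Checks: K = (0.00, 0.00) ✓; ∠(VZ, ZK) = 90.00° ✓; |VC| = 12.70 ✓; ∠(VC, CT) = 90.00° ✓; |CT| = 29.00 ✓; |KT| = 64.19 ✓.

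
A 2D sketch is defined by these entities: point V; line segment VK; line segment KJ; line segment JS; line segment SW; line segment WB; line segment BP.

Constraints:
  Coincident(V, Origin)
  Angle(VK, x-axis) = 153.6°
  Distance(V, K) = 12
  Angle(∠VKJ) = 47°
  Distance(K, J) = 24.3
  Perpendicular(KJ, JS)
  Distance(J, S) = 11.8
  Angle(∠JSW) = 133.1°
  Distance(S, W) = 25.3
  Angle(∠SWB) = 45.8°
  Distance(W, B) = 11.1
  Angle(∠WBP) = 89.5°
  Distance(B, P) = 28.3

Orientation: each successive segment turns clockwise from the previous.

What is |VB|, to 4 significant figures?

9.459

V is at the origin; VK runs at 153.6° with length 12.0, so K = (-10.75, 5.336). ∠VKJ = 47.0° gives KJ at 20.60° from the x-axis; with |KJ| = 24.3, J = (12.00, 13.89). The perpendicularity gives JS at right angles to KJ, so JS runs at -69.40°; with |JS| = 11.8, S = (16.15, 2.840). ∠JSW = 133.1° gives SW at -116.3° from the x-axis; with |SW| = 25.3, W = (4.940, -19.84). ∠SWB = 45.8° gives WB at 109.5° from the x-axis; with |WB| = 11.1, B = (1.234, -9.378). Then |VB| = |B − V| = 9.459.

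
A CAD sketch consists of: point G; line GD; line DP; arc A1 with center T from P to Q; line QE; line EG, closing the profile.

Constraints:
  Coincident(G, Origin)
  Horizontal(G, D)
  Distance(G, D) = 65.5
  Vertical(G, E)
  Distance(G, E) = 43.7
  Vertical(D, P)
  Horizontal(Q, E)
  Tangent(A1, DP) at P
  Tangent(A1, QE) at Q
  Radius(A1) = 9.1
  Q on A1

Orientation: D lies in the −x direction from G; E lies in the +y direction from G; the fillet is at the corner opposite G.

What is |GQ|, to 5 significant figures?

71.349

G is at the origin; G and D share the same y with |GD| = 65.5 and D on the −x side, so D = (-65.500, 0.0000). GE is vertical with |GE| = 43.7 and E on the +y side, so E = (0.0000, 43.700). The virtual corner opposite G is at (-65.500, 43.700). The tangent condition forces TP to be normal to DP and A1 meets QE tangentially, so TQ is at right angles to QE, with radius 9.1, so the center T sits 9.1 in from both sides at T = (-56.400, 34.600). That places the tangent points at P = (-65.500, 34.600) on DP and Q = (-56.400, 43.700) on QE. Then |GQ| = |Q − G| = 71.349.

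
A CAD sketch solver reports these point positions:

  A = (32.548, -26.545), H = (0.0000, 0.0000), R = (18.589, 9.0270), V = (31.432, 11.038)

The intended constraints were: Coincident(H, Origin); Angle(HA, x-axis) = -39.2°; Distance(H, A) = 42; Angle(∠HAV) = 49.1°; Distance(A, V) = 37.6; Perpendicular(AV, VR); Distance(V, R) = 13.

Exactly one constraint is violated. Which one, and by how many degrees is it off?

Perpendicular(AV, VR) — off by 7.20°.

H = (0.00, 0.00) ✓; HA at -39.20° ✓; |HA| = 42.00 ✓; ∠HAV = 49.10° ✓; |AV| = 37.60 ✓; ∠(AV, VR) = 97.20° ✗; |VR| = 13.00 ✓.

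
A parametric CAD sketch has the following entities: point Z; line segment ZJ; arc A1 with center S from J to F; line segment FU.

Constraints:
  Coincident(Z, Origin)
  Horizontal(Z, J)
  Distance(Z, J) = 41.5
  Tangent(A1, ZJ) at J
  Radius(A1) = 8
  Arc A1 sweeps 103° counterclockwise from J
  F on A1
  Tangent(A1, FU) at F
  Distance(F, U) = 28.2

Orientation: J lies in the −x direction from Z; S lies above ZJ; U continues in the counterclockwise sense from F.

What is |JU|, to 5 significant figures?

37.305

Z is at the origin; ZJ is horizontal with |ZJ| = 41.5 and J on the −x side, so J = (-41.500, 0.0000). A1 meets ZJ tangentially, so SJ is at right angles to ZJ, so S = J + (0, 8) = (-41.500, 8.0000). On A1, J sits at bearing -90° from S; a 103° counterclockwise sweep puts F at bearing 13°, so F = S + 8.0·(cos 13°, sin 13°) = (-33.705, 9.7996). Since A1 is tangent to FU there, SF ⟂ FU, so FU runs along (−sin 13°, cos 13°); with |FU| = 28.2, U = (-40.049, 37.277). Then |JU| = |U − J| = 37.305.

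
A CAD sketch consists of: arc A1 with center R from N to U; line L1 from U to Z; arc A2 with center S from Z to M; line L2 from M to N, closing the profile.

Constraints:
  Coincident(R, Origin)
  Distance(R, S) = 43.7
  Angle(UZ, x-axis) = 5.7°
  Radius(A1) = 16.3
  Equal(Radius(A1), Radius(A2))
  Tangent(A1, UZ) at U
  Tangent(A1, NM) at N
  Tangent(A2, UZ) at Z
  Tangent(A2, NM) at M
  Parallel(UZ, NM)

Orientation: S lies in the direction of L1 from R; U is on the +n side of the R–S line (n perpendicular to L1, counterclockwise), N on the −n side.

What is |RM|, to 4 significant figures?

46.64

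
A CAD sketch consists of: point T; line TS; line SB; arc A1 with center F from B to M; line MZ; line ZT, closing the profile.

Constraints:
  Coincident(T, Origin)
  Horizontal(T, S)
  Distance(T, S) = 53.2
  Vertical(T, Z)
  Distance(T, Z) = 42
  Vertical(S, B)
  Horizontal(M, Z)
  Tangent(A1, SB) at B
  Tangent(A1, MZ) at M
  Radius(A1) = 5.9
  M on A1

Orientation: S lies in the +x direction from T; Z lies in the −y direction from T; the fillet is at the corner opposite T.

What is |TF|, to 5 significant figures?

59.502

T and Z share the same x with |TZ| = 42.0 and Z on the −y side, so Z = (0.0000, -42.000). The virtual corner opposite T is at (53.200, -42.000). Tangency of A1 to SB means the radius FB is perpendicular to SB and since A1 is tangent to MZ there, FM ⟂ MZ, with radius 5.9, so the center F sits 5.9 in from both sides at F = (47.300, -36.100). Then |TF| = |F − T| = 59.502.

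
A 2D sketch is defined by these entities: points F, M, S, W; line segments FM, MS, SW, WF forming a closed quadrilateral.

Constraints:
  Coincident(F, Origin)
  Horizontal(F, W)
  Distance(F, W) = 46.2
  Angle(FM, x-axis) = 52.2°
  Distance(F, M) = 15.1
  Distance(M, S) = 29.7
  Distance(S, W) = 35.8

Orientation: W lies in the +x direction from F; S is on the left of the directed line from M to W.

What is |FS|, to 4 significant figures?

44.68

Checks: |MS| = 29.70 ✓; |SW| = 35.80 ✓.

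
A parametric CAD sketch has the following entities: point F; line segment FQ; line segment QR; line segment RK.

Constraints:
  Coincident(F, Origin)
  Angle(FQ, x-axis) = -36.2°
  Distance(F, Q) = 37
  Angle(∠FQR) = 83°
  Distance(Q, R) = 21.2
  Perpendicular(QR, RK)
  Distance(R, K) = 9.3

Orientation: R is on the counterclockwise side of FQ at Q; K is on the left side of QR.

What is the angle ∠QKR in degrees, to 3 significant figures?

66.3°

∠FQR = 83.0°, so QR runs at -36.2° + (180° − 83.0°) = 60.8° from the x-axis; with |QR| = 21.2, R = Q + 21.2·(cos 60.8°, sin 60.8°) = (40.2, -3.35). QR is perpendicular to RK; with |RK| = 9.3 on the left of QR, K = R + 9.3·(-0.873, 0.488) = (32.1, 1.19). Then cos ∠QKR = KQ·KR / (|KQ||KR|), giving 66.3°.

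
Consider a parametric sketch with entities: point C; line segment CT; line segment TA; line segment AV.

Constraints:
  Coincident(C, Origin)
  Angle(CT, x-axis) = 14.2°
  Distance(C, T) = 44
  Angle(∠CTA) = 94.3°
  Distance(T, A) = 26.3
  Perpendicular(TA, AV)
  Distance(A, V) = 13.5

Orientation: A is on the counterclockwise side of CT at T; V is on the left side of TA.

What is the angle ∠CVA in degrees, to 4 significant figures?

135.7°

∠CTA = 94.3°, so TA runs at 14.2° + (180° − 94.3°) = 99.90° from the x-axis; with |TA| = 26.3, A = T + 26.3·(cos 99.90°, sin 99.90°) = (38.13, 36.70). The perpendicularity gives AV at right angles to TA; with |AV| = 13.5 on the left of TA, V = A + 13.5·(-0.9851, -0.1719) = (24.83, 34.38). Then cos ∠CVA = VC·VA / (|VC||VA|), giving 135.7°.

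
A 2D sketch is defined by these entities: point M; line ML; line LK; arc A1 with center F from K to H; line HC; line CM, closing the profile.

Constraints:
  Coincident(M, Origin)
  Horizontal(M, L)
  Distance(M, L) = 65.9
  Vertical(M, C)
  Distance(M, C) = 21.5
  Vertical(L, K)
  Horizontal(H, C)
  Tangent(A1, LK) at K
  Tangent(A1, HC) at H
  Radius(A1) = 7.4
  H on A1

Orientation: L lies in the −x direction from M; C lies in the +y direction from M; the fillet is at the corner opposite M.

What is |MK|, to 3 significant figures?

67.4

M is at the origin; M and L share the same y with |ML| = 65.9 and L on the −x side, so L = (-65.9, 0.00). M and C share the same x with |MC| = 21.5 and C on the +y side, so C = (0.00, 21.5). The virtual corner opposite M is at (-65.9, 21.5). A1 meets LK tangentially, so FK is at right angles to LK and since A1 is tangent to HC there, FH ⟂ HC, with radius 7.4, so the center F sits 7.4 in from both sides at F = (-58.5, 14.1). That places the tangent points at K = (-65.9, 14.1) on LK and H = (-58.5, 21.5) on HC. Then |MK| = |K − M| = 67.4.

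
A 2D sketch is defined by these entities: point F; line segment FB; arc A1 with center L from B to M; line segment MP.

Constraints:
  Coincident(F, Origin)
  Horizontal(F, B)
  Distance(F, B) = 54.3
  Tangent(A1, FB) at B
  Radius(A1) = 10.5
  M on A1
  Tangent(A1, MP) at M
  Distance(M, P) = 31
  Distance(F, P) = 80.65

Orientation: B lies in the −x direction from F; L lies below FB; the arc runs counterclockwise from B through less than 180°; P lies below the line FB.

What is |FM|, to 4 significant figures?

65.14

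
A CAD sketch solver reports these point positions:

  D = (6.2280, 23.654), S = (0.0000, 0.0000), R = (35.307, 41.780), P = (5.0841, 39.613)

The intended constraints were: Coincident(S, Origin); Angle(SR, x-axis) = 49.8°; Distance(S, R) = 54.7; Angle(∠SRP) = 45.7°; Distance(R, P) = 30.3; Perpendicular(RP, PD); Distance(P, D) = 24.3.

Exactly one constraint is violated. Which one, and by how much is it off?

Distance(P, D) = 24.3 — off by 8.30.

S = (0.00, 0.00) ✓; SR at 49.80° ✓; |SR| = 54.70 ✓; ∠SRP = 45.70° ✓; |RP| = 30.30 ✓; ∠(RP, PD) = 90.00° ✓; |PD| = 16.00 ✗.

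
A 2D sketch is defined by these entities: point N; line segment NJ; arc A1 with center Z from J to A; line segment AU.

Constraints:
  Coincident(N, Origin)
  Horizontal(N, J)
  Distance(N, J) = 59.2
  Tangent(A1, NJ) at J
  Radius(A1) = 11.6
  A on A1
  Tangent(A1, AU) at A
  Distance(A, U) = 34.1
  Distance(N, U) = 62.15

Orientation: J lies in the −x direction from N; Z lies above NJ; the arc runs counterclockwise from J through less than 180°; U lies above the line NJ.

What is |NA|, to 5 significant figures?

48.770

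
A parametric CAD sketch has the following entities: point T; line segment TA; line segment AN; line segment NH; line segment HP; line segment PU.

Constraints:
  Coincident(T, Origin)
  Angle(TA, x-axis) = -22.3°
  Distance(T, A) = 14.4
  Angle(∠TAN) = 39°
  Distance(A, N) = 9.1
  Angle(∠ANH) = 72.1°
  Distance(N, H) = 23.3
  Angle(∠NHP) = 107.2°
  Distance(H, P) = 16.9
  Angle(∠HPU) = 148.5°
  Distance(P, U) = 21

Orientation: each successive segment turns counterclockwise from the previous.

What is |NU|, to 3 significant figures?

43.2

∠NHP = 107.2° gives HP at -60.6° from the x-axis; with |HP| = 16.9, P = (1.24, -29.1). ∠HPU = 148.5° gives PU at -29.1° from the x-axis; with |PU| = 21.0, U = (19.6, -39.3). Then |NU| = |U − N| = 43.2.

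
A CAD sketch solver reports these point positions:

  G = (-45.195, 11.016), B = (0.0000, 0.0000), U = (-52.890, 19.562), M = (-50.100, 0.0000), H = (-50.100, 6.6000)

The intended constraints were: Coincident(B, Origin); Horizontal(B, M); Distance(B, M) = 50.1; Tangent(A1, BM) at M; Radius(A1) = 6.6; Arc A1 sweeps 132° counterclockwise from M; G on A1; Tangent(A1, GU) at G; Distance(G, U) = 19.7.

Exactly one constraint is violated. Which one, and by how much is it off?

Distance(G, U) = 19.7 — off by 8.20.

B = (0.00, 0.00) ✓; B.y = 0.00, M.y = 0.00 ✓; |BM| = 50.10 ✓; ∠(HM, MB) = 90.00° ✓; |HM| = 6.600 ✓; bearing(H→G) − bearing(H→M) = 132.0° ✓; |HG| = 6.600 ✓; ∠(HG, GU) = 90.00° ✓; |GU| = 11.50 ✗.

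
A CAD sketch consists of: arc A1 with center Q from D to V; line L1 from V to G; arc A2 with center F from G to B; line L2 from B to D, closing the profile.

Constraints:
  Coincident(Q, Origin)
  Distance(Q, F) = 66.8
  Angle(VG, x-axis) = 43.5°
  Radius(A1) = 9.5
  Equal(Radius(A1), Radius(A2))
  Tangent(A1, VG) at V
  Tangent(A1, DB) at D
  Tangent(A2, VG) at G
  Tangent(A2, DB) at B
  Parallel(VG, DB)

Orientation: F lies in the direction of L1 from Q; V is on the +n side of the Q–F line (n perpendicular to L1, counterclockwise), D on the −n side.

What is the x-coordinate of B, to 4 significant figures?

54.99

The slot axis is L1's direction at 43.5°, so u = (cos 43.5°, sin 43.5°) = (0.7254, 0.6884) and n = (−sin 43.5°, cos 43.5°) = (-0.6884, 0.7254). Q is at the origin and F lies 66.8 along u from Q, so F = 66.8·u = (48.46, 45.98). Tangency of A1 to both parallel lines with radius 9.5 puts V and D at Q ± 9.5·n: V = (-6.539, 6.891), D = (6.539, -6.891). Equal radii place G and B the same way about F: G = F + 9.5·n = (41.92, 52.87), B = F − 9.5·n = (54.99, 39.09). So B.x = 54.99.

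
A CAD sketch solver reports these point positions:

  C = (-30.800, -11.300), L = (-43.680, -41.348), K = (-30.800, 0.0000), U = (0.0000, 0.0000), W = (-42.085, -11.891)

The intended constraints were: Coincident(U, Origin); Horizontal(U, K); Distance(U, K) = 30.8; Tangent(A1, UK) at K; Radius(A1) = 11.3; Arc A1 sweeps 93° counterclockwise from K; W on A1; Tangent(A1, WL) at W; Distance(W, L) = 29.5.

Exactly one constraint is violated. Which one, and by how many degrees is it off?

Tangent(A1, WL) at W — off by 6.10°.

U = (0.00, 0.00) ✓; U.y = 0.00, K.y = 0.00 ✓; |UK| = 30.80 ✓; ∠(CK, KU) = 90.00° ✓; |CK| = 11.30 ✓; bearing(C→W) − bearing(C→K) = 93.00° ✓; |CW| = 11.30 ✓; ∠(CW, WL) = 96.10° ✗; |WL| = 29.50 ✓.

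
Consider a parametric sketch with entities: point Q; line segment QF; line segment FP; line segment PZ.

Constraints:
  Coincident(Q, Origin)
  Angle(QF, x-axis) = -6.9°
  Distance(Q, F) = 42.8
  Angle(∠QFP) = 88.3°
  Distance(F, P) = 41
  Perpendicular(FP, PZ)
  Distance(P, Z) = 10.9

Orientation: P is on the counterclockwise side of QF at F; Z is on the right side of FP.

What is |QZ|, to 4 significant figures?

66.78

∠QFP = 88.3°, so FP runs at -6.9° + (180° − 88.3°) = 84.80° from the x-axis; with |FP| = 41.0, P = F + 41.0·(cos 84.80°, sin 84.80°) = (46.21, 35.69). FP is perpendicular to PZ; with |PZ| = 10.9 on the right of FP, Z = P + 10.9·(0.9959, -0.09063) = (57.06, 34.70). Then |QZ| = |Z − Q| = 66.78.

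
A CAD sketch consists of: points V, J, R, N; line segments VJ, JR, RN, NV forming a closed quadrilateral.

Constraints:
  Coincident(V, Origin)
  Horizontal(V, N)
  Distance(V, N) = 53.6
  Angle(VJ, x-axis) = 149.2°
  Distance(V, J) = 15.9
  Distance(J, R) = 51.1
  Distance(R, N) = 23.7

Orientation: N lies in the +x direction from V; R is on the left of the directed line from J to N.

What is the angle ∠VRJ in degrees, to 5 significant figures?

14.800°

Checks: |JR| = 51.10 ✓; |RN| = 23.70 ✓.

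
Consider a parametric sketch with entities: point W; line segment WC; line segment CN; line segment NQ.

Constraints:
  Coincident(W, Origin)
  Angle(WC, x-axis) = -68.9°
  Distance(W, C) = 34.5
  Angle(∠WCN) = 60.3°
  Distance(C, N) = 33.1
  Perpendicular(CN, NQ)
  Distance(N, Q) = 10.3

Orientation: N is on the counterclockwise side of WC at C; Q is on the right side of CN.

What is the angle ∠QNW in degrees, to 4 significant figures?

151.9°

W is at the origin; WC runs at -68.9° with length 34.5, so C = 34.5·(cos -68.9°, sin -68.9°) = (12.42, -32.19). ∠WCN = 60.3°, so CN runs at -68.9° + (180° − 60.3°) = 50.80° from the x-axis; with |CN| = 33.1, N = C + 33.1·(cos 50.80°, sin 50.80°) = (33.34, -6.536). CN is perpendicular to NQ; with |NQ| = 10.3 on the right of CN, Q = N + 10.3·(0.7749, -0.6320) = (41.32, -13.05). Then cos ∠QNW = NQ·NW / (|NQ||NW|), giving 151.9°.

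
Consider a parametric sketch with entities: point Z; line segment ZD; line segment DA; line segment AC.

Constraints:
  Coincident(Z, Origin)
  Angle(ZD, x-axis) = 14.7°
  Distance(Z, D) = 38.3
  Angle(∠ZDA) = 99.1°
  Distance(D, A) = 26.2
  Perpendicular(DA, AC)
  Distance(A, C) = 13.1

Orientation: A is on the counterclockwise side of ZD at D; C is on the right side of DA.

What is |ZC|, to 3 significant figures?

60.3

∠ZDA = 99.1°, so DA runs at 14.7° + (180° − 99.1°) = 95.6° from the x-axis; with |DA| = 26.2, A = D + 26.2·(cos 95.6°, sin 95.6°) = (34.5, 35.8). The perpendicularity gives AC at right angles to DA; with |AC| = 13.1 on the right of DA, C = A + 13.1·(0.995, 0.0976) = (47.5, 37.1). Then |ZC| = |C − Z| = 60.3.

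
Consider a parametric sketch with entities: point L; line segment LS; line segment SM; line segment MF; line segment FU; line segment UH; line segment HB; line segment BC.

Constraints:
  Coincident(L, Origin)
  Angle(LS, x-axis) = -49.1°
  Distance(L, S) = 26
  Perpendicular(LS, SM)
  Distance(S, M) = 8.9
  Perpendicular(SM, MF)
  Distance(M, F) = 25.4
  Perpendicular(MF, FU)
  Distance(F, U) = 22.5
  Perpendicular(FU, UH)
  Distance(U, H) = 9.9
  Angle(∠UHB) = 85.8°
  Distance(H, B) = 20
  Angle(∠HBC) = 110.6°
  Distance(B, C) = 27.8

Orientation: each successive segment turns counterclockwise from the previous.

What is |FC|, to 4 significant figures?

18.99

L is at the origin; LS runs at -49.1° with length 26.0, so S = (17.02, -19.65). The perpendicularity gives SM at right angles to LS, so SM runs at 40.90°; with |SM| = 8.9, M = (23.75, -13.82). The perpendicularity gives MF at right angles to SM, so MF runs at 130.9°; with |MF| = 25.4, F = (7.120, 5.374). MF is perpendicular to FU, so FU runs at -139.1°; with |FU| = 22.5, U = (-9.887, -9.358). FU ⟂ UH, so UH runs at -49.10°; with |UH| = 9.9, H = (-3.405, -16.84). ∠UHB = 85.8° gives HB at 45.10° from the x-axis; with |HB| = 20.0, B = (10.71, -2.674). ∠HBC = 110.6° gives BC at 114.5° from the x-axis; with |BC| = 27.8, C = (-0.8159, 22.62). Then |FC| = |C − F| = 18.99.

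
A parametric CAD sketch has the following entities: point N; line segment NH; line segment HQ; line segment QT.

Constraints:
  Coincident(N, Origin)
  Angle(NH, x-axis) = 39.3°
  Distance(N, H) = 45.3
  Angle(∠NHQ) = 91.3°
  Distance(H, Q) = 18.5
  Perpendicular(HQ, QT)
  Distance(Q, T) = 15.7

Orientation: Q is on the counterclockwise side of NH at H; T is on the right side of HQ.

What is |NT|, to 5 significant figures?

64.038

N is at the origin; NH runs at 39.3° with length 45.3, so H = 45.3·(cos 39.3°, sin 39.3°) = (35.055, 28.692). ∠NHQ = 91.3°, so HQ runs at 39.3° + (180° − 91.3°) = 128.00° from the x-axis; with |HQ| = 18.5, Q = H + 18.5·(cos 128.00°, sin 128.00°) = (23.665, 43.270). The perpendicularity gives QT at right angles to HQ; with |QT| = 15.7 on the right of HQ, T = Q + 15.7·(0.78801, 0.61566) = (36.037, 52.936). Then |NT| = |T − N| = 64.038.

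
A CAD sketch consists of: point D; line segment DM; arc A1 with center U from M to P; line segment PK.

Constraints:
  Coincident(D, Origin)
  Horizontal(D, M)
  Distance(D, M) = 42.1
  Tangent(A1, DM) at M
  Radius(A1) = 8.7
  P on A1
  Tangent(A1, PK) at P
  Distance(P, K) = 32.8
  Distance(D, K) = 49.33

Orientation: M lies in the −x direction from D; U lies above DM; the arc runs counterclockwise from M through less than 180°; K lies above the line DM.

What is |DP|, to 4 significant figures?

34.31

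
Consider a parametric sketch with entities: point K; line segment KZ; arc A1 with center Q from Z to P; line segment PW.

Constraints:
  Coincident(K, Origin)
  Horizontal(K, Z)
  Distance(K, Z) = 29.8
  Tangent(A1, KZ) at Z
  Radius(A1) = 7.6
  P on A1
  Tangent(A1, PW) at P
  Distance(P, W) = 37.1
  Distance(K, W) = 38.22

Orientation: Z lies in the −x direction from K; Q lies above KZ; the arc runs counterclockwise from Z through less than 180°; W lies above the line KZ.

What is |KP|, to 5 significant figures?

23.361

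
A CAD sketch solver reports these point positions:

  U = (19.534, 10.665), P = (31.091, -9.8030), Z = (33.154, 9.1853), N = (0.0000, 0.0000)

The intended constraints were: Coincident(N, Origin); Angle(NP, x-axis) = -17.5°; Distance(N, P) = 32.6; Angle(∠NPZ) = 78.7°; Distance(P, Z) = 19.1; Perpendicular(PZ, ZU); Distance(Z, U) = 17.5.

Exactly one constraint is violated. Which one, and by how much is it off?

Distance(Z, U) = 17.5 — off by 3.80.

N = (0.00, 0.00) ✓; NP at -17.50° ✓; |NP| = 32.60 ✓; ∠NPZ = 78.70° ✓; |PZ| = 19.10 ✓; ∠(PZ, ZU) = 90.00° ✓; |ZU| = 13.70 ✗.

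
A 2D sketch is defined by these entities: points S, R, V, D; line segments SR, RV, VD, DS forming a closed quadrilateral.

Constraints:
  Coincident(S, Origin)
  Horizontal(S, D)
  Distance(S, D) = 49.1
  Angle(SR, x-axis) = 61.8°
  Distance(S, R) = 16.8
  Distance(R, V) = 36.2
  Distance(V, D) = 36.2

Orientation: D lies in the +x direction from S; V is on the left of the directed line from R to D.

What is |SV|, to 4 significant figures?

51.57

S is at the origin; SD is horizontal with |SD| = 49.1 and D in +x, so D = (49.1, 0). SR runs at 61.8° with |SR| = 16.8, so R = (7.939, 14.81). V is determined by |RV| = 36.2 and |VD| = 36.2 together: it lies at the intersection of circle(R, 36.2) and circle(D, 36.2). With |RD| = 43.74, the foot of the radical line on RD is 21.87 from R and the perpendicular offset is √(36.2² − 21.87²) = 28.85. Taking the left-of-RD solution: V = (38.28, 34.55).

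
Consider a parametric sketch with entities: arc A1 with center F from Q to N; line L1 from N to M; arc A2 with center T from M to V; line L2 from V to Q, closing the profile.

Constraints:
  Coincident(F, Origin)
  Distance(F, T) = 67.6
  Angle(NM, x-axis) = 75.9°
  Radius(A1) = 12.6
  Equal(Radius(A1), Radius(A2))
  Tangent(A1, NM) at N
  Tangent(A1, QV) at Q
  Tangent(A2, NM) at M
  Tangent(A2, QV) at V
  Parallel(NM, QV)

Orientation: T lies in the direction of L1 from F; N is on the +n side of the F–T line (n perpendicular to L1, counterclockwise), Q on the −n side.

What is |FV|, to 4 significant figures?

68.76

The slot axis is L1's direction at 75.9°, so u = (cos 75.9°, sin 75.9°) = (0.2436, 0.9699) and n = (−sin 75.9°, cos 75.9°) = (-0.9699, 0.2436). F is at the origin and T lies 67.6 along u from F, so T = 67.6·u = (16.47, 65.56). Tangency of A1 to both parallel lines with radius 12.6 puts N and Q at F ± 12.6·n: N = (-12.22, 3.070), Q = (12.22, -3.070). Equal radii place M and V the same way about T: M = T + 12.6·n = (4.248, 68.63), V = T − 12.6·n = (28.69, 62.49). Then |FV| = |V − F| = 68.76.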